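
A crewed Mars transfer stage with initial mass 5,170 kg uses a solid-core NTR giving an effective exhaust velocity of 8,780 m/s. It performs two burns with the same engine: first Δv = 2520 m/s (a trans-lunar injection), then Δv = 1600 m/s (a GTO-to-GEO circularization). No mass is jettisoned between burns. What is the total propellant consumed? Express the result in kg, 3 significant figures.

After the first burn: m = 5170 × exp(−2520/8780.0) = 5170 × 0.75050 = 3,880.09 kg.
After the second burn: m = 3,880.09 × exp(−1600/8780.0) = 3,880.09 × 0.83341 = 3,233.71 kg.
Total propellant = m₀ − m_final = 5170 − 3,233.71 = 1,936.29 kg.

total propellant consumed ≈ 1940 kg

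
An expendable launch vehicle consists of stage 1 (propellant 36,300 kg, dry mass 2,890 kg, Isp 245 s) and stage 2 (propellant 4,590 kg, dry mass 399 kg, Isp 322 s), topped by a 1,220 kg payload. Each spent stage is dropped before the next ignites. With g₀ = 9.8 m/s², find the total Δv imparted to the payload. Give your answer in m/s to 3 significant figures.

Δv ≈ 8100 m/s

Ignition mass of stage 1 = 36,300+2,890 + 4,590+399 + 1,220 = 45,399 kg.
Stage 1: m₀ = 45,399 kg, m_f = 45,399 − 36,300 = 9,099 kg; Δv = 245×9.8×ln(4.989) = 2401.0×1.6073 ≈ 3859 m/s.
Stage 2: m₀ = 6,209 kg, m_f = 6,209 − 4,590 = 1,619 kg; Δv = 322×9.8×ln(3.835) = 3155.6×1.3442 ≈ 4242 m/s.
Total Δv = 3859 + 4242 = 8101 m/s.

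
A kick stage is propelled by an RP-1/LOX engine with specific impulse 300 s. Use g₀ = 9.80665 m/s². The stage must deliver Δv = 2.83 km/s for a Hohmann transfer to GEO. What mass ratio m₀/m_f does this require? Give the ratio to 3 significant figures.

mass ratio ≈ 2.62

v_e = Isp · g₀ = 300 × 9.80665 = 2942.0 m/s.
m₀/m_f = exp(Δv / v_e) = exp(2830 / 2942.0) = exp(0.9619) = 2.6167.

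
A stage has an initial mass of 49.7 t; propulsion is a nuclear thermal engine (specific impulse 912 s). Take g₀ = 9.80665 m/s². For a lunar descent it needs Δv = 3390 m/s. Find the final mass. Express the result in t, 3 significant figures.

final mass ≈ 34.0 t

v_e = Isp · g₀ = 912 × 9.80665 = 8943.7 m/s.
By the Tsiolkovsky rocket equation, m₀/m_f = exp(Δv / v_e) = exp(3390 / 8943.7) = exp(0.3790) = 1.4609.
m_f = m₀ / 1.4609 = 49.7 / 1.4609 = 34.0201 t.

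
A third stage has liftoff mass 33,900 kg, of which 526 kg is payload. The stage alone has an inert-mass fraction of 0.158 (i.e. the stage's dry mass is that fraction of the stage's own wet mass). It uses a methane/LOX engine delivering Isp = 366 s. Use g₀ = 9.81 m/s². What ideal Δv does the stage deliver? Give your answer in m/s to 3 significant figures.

Stage wet mass = m₀ − payload = 33,900 − 526 = 33,374 kg.
Stage dry mass = ε × stage wet mass = 0.158 × 33,374 = 5,273.09 kg.
Burnout mass m_f = stage dry + payload = 5,273.09 + 526 = 5,799.09 kg.
v_e = Isp · g₀ = 366 × 9.81 = 3590.5 m/s.
Δv = v_e · ln(33,900/5,799.09) = 3590.5 × ln(5.846) = 3590.5 × 1.7657 ≈ 6340 m/s.

Δv ≈ 6340 m/s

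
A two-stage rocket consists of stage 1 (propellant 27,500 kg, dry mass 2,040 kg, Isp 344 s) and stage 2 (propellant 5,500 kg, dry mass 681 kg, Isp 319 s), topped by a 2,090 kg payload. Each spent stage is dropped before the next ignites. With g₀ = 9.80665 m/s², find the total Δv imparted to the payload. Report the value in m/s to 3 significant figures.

Ignition mass of stage 1 = 27,500+2,040 + 5,500+681 + 2,090 = 37,811 kg.
Stage 1: m₀ = 37,811 kg, m_f = 37,811 − 27,500 = 10,311 kg; Δv = 344×9.80665×ln(3.667) = 3373.5×1.2994 ≈ 4383 m/s.
Stage 2: m₀ = 8,271 kg, m_f = 8,271 − 5,500 = 2,771 kg; Δv = 319×9.80665×ln(2.985) = 3128.3×1.0935 ≈ 3421 m/s.
Total Δv = 4383 + 3421 = 7804 m/s.

Δv ≈ 7800 m/s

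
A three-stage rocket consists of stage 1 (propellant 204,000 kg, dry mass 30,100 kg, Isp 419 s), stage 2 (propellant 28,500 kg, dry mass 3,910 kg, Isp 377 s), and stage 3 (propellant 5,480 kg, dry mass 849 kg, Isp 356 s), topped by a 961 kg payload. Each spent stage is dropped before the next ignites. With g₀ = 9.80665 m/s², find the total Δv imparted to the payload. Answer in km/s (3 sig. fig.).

Δv ≈ 15.2 km/s

Ignition mass of stage 1 = 204,000+30,100 + 28,500+3,910 + 5,480+849 + 961 = 273,800 kg.
Stage 1: m₀ = 273,800 kg, m_f = 273,800 − 204,000 = 69,800 kg; Δv = 419×9.80665×ln(3.923) = 4109.0×1.3668 ≈ 5616 m/s.
Stage 2: m₀ = 39,700 kg, m_f = 39,700 − 28,500 = 11,200 kg; Δv = 377×9.80665×ln(3.545) = 3697.1×1.2654 ≈ 4678 m/s.
Stage 3: m₀ = 7,290 kg, m_f = 7,290 − 5,480 = 1,810 kg; Δv = 356×9.80665×ln(4.028) = 3491.2×1.3932 ≈ 4864 m/s.
Total Δv = 5616 + 4678 + 4864 = 15158 m/s.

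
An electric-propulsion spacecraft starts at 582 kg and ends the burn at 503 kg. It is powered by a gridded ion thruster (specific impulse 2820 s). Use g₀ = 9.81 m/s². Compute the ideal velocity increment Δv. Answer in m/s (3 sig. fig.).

Δv ≈ 4040 m/s

v_e = Isp · g₀ = 2820 × 9.81 = 27664.2 m/s.
Rocket equation: Δv = v_e · ln(m₀/m_f) = 27664.2 × ln(1.157) = 27664.2 × 0.1459 ≈ 4035.7 m/s.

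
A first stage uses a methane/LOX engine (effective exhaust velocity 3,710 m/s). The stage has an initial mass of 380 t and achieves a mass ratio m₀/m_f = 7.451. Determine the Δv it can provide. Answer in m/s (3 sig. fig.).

By the Tsiolkovsky rocket equation, Δv = v_e · ln(7.451) = 3710.0 × 2.0083 ≈ 7451.0 m/s.

Δv ≈ 7450 m/s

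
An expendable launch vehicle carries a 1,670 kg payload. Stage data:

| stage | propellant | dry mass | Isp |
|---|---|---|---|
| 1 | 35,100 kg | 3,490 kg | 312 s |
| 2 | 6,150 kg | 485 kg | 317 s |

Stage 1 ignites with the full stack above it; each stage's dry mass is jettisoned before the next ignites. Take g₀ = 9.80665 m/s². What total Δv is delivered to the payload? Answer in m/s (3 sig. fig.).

Δv ≈ 8420 m/s

Ignition mass of stage 1 = 35,100+3,490 + 6,150+485 + 1,670 = 46,895 kg.
Stage 1: m₀ = 46,895 kg, m_f = 46,895 − 35,100 = 11,795 kg; Δv = 312×9.80665×ln(3.976) = 3059.7×1.3802 ≈ 4223 m/s.
Stage 2: m₀ = 8,305 kg, m_f = 8,305 − 6,150 = 2,155 kg; Δv = 317×9.80665×ln(3.854) = 3108.7×1.3491 ≈ 4194 m/s.
Total Δv = 4223 + 4194 = 8417 m/s.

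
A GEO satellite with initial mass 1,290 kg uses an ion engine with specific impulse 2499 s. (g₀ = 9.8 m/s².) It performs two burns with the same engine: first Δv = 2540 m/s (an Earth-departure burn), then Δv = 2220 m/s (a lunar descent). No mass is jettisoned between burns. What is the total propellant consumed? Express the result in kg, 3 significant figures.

total propellant consumed ≈ 228 kg

v_e = Isp · g₀ = 2499 × 9.8 = 24490.2 m/s.
After the first burn: m = 1290 × exp(−2540/24490.2) = 1290 × 0.90148 = 1,162.91 kg.
After the second burn: m = 1,162.91 × exp(−2220/24490.2) = 1,162.91 × 0.91334 = 1,062.13 kg.
Total propellant = m₀ − m_final = 1290 − 1,062.13 = 227.87 kg.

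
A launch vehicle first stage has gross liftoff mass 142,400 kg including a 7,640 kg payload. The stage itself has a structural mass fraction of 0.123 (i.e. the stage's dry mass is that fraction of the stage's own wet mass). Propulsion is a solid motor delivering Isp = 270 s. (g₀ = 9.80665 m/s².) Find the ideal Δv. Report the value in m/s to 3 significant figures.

Stage wet mass = m₀ − payload = 142,400 − 7,640 = 134,760 kg.
Stage dry mass = ε × stage wet mass = 0.123 × 134,760 = 16,575.5 kg.
Burnout mass m_f = stage dry + payload = 16,575.5 + 7,640 = 24,215.5 kg.
v_e = Isp · g₀ = 270 × 9.80665 = 2647.8 m/s.
Rocket equation: Δv = v_e · ln(142,400/24,215.5) = 2647.8 × ln(5.881) = 2647.8 × 1.7716 ≈ 4691 m/s.

Δv ≈ 4690 m/s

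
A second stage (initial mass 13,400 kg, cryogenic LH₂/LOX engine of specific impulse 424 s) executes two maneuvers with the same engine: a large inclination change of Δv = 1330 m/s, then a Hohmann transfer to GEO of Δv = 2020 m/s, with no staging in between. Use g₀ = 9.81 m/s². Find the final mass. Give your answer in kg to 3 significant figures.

v_e = Isp · g₀ = 424 × 9.81 = 4159.4 m/s.
After the first burn: m = 13400 × exp(−1330/4159.4) = 13400 × 0.72633 = 9,732.82 kg.
After the second burn: m = 9,732.82 × exp(−2020/4159.4) = 9,732.82 × 0.61530 = 5,988.6 kg.

final mass ≈ 5990 kg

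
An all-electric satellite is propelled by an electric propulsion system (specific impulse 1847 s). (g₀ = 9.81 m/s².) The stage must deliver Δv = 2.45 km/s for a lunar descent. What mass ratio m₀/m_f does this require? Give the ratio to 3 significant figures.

v_e = Isp · g₀ = 1847 × 9.81 = 18119.1 m/s.
m₀/m_f = exp(Δv / v_e) = exp(2450 / 18119.1) = exp(0.1352) = 1.1448.

mass ratio ≈ 1.14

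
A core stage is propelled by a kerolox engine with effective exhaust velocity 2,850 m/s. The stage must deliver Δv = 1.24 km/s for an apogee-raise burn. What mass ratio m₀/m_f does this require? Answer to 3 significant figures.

mass ratio ≈ 1.55

From the ideal rocket equation, m₀/m_f = exp(Δv / v_e) = exp(1240 / 2850.0) = exp(0.4351) = 1.5451.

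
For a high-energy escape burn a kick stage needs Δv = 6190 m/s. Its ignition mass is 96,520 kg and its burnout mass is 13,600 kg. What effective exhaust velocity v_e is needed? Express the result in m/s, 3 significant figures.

v_e ≈ 3160 m/s

ln(m₀/m_f) = ln(96520/13600) = ln(7.097) = 1.9597.
From the ideal rocket equation, v_e = Δv / ln(m₀/m_f) = 6190 / 1.9597 = 3158.7 m/s.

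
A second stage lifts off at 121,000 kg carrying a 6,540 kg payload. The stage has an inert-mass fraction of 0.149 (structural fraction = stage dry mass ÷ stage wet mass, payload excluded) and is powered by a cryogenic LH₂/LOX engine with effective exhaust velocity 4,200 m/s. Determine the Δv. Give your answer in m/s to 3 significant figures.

Δv ≈ 6870 m/s

Stage wet mass = m₀ − payload = 121,000 − 6,540 = 114,460 kg.
Stage dry mass = ε × stage wet mass = 0.149 × 114,460 = 17,054.5 kg.
Burnout mass m_f = stage dry + payload = 17,054.5 + 6,540 = 23,594.5 kg.
From the ideal rocket equation, Δv = v_e · ln(121,000/23,594.5) = 4200.0 × ln(5.128) = 4200.0 × 1.6348 ≈ 6866 m/s.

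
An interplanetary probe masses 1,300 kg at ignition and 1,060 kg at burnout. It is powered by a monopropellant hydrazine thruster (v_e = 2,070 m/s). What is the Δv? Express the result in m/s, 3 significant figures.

Δv = v_e · ln(m₀/m_f) = 2070.0 × ln(1.226) = 2070.0 × 0.2041 ≈ 422.5 m/s.

Δv ≈ 422 m/s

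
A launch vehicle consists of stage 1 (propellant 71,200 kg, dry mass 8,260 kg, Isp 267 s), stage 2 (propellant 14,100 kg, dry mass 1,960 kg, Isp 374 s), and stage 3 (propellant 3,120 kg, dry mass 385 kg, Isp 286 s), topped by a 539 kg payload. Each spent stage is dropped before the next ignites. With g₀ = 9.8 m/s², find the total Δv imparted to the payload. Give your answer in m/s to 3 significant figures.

Ignition mass of stage 1 = 71,200+8,260 + 14,100+1,960 + 3,120+385 + 539 = 99,564 kg.
Stage 1: m₀ = 99,564 kg, m_f = 99,564 − 71,200 = 28,364 kg; Δv = 267×9.8×ln(3.51) = 2616.6×1.2557 ≈ 3286 m/s.
Stage 2: m₀ = 20,104 kg, m_f = 20,104 − 14,100 = 6,004 kg; Δv = 374×9.8×ln(3.348) = 3665.2×1.2085 ≈ 4429 m/s.
Stage 3: m₀ = 4,044 kg, m_f = 4,044 − 3,120 = 924 kg; Δv = 286×9.8×ln(4.377) = 2802.8×1.4763 ≈ 4138 m/s.
Total Δv = 3286 + 4429 + 4138 = 11853 m/s.

Δv ≈ 11900 m/s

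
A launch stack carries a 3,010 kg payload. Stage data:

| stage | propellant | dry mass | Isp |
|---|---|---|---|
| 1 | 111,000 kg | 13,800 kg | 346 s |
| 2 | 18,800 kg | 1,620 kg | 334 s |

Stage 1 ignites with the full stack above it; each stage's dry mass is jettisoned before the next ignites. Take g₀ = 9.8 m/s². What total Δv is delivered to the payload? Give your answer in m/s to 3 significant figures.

Ignition mass of stage 1 = 111,000+13,800 + 18,800+1,620 + 3,010 = 148,230 kg.
Stage 1: m₀ = 148,230 kg, m_f = 148,230 − 111,000 = 37,230 kg; Δv = 346×9.8×ln(3.981) = 3390.8×1.3817 ≈ 4685 m/s.
Stage 2: m₀ = 23,430 kg, m_f = 23,430 − 18,800 = 4,630 kg; Δv = 334×9.8×ln(5.06) = 3273.2×1.6215 ≈ 5307 m/s.
Total Δv = 4685 + 5307 = 9992 m/s.

Δv ≈ 9990 m/s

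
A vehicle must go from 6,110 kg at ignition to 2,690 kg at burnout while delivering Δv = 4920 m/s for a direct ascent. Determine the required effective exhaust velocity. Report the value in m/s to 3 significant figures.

v_e ≈ 6000 m/s

ln(m₀/m_f) = ln(6110/2690) = ln(2.271) = 0.8204.
By the Tsiolkovsky rocket equation, v_e = Δv / ln(m₀/m_f) = 4920 / 0.8204 = 5997.2 m/s.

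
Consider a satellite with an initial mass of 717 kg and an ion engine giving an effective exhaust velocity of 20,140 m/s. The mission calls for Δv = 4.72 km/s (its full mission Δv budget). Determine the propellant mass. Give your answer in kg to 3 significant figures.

m₀/m_f = exp(Δv / v_e) = exp(4720 / 20140.0) = exp(0.2344) = 1.2641.
m_f = 717 / 1.2641 = 567.202 kg, so propellant = m₀ − m_f = 717 − 567.202 = 149.798 kg.

propellant mass ≈ 150 kg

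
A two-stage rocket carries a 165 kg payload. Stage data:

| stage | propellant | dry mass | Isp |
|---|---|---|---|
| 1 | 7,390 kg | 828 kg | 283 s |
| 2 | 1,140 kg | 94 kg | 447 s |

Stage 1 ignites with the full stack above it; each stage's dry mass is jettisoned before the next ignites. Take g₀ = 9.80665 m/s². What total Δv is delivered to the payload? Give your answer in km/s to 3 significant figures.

Ignition mass of stage 1 = 7,390+828 + 1,140+94 + 165 = 9,617 kg.
Stage 1: m₀ = 9,617 kg, m_f = 9,617 − 7,390 = 2,227 kg; Δv = 283×9.80665×ln(4.318) = 2775.3×1.4629 ≈ 4060 m/s.
Stage 2: m₀ = 1,399 kg, m_f = 1,399 − 1,140 = 259 kg; Δv = 447×9.80665×ln(5.402) = 4383.6×1.6867 ≈ 7394 m/s.
Total Δv = 4060 + 7394 = 11454 m/s.

Δv ≈ 11.5 km/s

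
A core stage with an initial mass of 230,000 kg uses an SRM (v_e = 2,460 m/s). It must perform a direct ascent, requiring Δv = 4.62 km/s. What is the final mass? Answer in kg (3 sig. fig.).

By the Tsiolkovsky rocket equation, m₀/m_f = exp(Δv / v_e) = exp(4620 / 2460.0) = exp(1.8780) = 6.5407.
m_f = m₀ / 6.5407 = 230,000 / 6.5407 = 35,164.4 kg.

final mass ≈ 35200 kg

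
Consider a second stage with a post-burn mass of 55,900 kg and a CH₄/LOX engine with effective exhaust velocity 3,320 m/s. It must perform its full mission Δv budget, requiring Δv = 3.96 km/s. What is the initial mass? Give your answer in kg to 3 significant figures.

m₀/m_f = exp(Δv / v_e) = exp(3960 / 3320.0) = exp(1.1928) = 3.2962.
m₀ = m_f × 3.2962 = 55,900 × 3.2962 = 184,258 kg.

initial mass ≈ 184000 kg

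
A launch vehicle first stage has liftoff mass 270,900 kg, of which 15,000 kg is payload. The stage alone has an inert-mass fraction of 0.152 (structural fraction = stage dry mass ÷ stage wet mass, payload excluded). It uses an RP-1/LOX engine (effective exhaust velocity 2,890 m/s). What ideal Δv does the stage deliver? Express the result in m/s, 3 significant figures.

Stage wet mass = m₀ − payload = 270,900 − 15,000 = 255,900 kg.
Stage dry mass = ε × stage wet mass = 0.152 × 255,900 = 38,896.8 kg.
Burnout mass m_f = stage dry + payload = 38,896.8 + 15,000 = 53,896.8 kg.
Δv = v_e · ln(270,900/53,896.8) = 2890.0 × ln(5.026) = 2890.0 × 1.6147 ≈ 4666 m/s.

Δv ≈ 4670 m/s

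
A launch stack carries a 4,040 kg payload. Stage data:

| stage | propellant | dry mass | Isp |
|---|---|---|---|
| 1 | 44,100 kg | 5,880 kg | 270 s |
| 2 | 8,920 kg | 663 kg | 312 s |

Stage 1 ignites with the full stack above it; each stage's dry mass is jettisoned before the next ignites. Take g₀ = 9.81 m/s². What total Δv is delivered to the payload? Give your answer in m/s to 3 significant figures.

Ignition mass of stage 1 = 44,100+5,880 + 8,920+663 + 4,040 = 63,603 kg.
Stage 1: m₀ = 63,603 kg, m_f = 63,603 − 44,100 = 19,503 kg; Δv = 270×9.81×ln(3.261) = 2648.7×1.1821 ≈ 3131 m/s.
Stage 2: m₀ = 13,623 kg, m_f = 13,623 − 8,920 = 4,703 kg; Δv = 312×9.81×ln(2.897) = 3060.7×1.0636 ≈ 3255 m/s.
Total Δv = 3131 + 3255 = 6386 m/s.

Δv ≈ 6390 m/s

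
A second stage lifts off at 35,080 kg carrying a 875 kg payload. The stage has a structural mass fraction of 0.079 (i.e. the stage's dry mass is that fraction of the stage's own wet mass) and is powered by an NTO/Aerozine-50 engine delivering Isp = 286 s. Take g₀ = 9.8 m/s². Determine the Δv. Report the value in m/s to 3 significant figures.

Δv ≈ 6400 m/s

Stage wet mass = m₀ − payload = 35,080 − 875 = 34,205 kg.
Stage dry mass = ε × stage wet mass = 0.079 × 34,205 = 2,702.2 kg.
Burnout mass m_f = stage dry + payload = 2,702.2 + 875 = 3,577.2 kg.
v_e = Isp · g₀ = 286 × 9.8 = 2802.8 m/s.
By the Tsiolkovsky rocket equation, Δv = v_e · ln(35,080/3,577.2) = 2802.8 × ln(9.807) = 2802.8 × 2.2831 ≈ 6399 m/s.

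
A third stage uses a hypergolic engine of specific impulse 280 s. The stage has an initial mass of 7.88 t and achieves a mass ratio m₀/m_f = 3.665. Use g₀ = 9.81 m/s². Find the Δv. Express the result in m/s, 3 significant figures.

Δv ≈ 3570 m/s

v_e = Isp · g₀ = 280 × 9.81 = 2746.8 m/s.
Δv = v_e · ln(3.665) = 2746.8 × 1.2988 ≈ 3567.6 m/s.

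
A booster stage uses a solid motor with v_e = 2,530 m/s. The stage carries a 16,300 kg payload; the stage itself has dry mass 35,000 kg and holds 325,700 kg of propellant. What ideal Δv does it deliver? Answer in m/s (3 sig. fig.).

m₀ = payload + dry + propellant = 16,300 + 35,000 + 325,700 = 377,000 kg.
m_f = payload + dry = 16,300 + 35,000 = 51,300 kg.
Δv = v_e · ln(m₀/m_f) = 2530.0 × ln(7.349) = 2530.0 × 1.9946 ≈ 5046.2 m/s.

Δv ≈ 5050 m/s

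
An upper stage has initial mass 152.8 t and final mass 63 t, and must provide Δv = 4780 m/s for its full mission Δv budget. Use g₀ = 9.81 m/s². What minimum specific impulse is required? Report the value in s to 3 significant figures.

ln(m₀/m_f) = ln(152800/63000) = ln(2.425) = 0.8860.
v_e = Δv / ln(m₀/m_f) = 4780 / 0.8860 = 5395.1 m/s.
Isp = v_e / g₀ = 5395.1 / 9.81 = 550.0 s.

Isp ≈ 550 s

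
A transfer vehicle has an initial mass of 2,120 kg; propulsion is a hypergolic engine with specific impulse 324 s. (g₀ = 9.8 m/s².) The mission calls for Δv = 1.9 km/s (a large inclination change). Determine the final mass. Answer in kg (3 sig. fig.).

final mass ≈ 1170 kg

v_e = Isp · g₀ = 324 × 9.8 = 3175.2 m/s.
m₀/m_f = exp(Δv / v_e) = exp(1900 / 3175.2) = exp(0.5984) = 1.8192.
m_f = m₀ / 1.8192 = 2,120 / 1.8192 = 1,165.35 kg.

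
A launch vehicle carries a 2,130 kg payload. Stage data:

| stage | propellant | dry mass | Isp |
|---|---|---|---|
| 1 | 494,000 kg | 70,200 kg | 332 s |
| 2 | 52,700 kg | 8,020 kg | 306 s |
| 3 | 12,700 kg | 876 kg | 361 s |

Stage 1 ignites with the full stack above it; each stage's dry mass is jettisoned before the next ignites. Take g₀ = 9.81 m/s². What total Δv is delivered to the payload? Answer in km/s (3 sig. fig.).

Ignition mass of stage 1 = 494,000+70,200 + 52,700+8,020 + 12,700+876 + 2,130 = 640,626 kg.
Stage 1: m₀ = 640,626 kg, m_f = 640,626 − 494,000 = 146,626 kg; Δv = 332×9.81×ln(4.369) = 3256.9×1.4746 ≈ 4803 m/s.
Stage 2: m₀ = 76,426 kg, m_f = 76,426 − 52,700 = 23,726 kg; Δv = 306×9.81×ln(3.221) = 3001.9×1.1698 ≈ 3511 m/s.
Stage 3: m₀ = 15,706 kg, m_f = 15,706 − 12,700 = 3,006 kg; Δv = 361×9.81×ln(5.225) = 3541.4×1.6534 ≈ 5855 m/s.
Total Δv = 4803 + 3511 + 5855 = 14169 m/s.

Δv ≈ 14.2 km/s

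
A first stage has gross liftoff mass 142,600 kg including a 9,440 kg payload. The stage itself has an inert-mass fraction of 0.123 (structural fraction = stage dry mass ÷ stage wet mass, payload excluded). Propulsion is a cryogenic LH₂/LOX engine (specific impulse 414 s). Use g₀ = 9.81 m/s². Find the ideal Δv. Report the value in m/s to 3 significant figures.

Stage wet mass = m₀ − payload = 142,600 − 9,440 = 133,160 kg.
Stage dry mass = ε × stage wet mass = 0.123 × 133,160 = 16,378.7 kg.
Burnout mass m_f = stage dry + payload = 16,378.7 + 9,440 = 25,818.7 kg.
v_e = Isp · g₀ = 414 × 9.81 = 4061.3 m/s.
Rocket equation: Δv = v_e · ln(142,600/25,818.7) = 4061.3 × ln(5.523) = 4061.3 × 1.7089 ≈ 6941 m/s.

Δv ≈ 6940 m/s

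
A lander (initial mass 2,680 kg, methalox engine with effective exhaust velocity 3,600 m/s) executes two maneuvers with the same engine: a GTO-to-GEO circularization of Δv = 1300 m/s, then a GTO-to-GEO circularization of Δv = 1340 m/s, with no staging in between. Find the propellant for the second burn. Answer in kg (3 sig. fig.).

After the first burn: m = 2680 × exp(−1300/3600.0) = 2680 × 0.69690 = 1,867.69 kg.
After the second burn: m = 1,867.69 × exp(−1340/3600.0) = 1,867.69 × 0.68920 = 1,287.21 kg.
Second-burn propellant = 1,867.69 − 1,287.21 = 580.48 kg.

propellant for the second burn ≈ 580 kg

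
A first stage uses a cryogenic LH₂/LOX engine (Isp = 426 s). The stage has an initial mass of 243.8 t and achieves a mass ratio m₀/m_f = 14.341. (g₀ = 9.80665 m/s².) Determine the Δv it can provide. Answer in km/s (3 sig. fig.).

Δv ≈ 11.1 km/s

v_e = Isp · g₀ = 426 × 9.80665 = 4177.6 m/s.
From the ideal rocket equation, Δv = v_e · ln(14.341) = 4177.6 × 2.6631 ≈ 11125.5 m/s.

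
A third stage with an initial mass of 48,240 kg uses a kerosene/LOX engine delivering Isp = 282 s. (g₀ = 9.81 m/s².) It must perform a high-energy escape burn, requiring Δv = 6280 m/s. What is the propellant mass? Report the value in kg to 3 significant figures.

v_e = Isp · g₀ = 282 × 9.81 = 2766.4 m/s.
From the ideal rocket equation, m₀/m_f = exp(Δv / v_e) = exp(6280 / 2766.4) = exp(2.2701) = 9.6802.
m_f = 48,240 / 9.6802 = 4,983.37 kg, so propellant = m₀ − m_f = 48,240 − 4,983.37 = 43,256.63 kg.

propellant mass ≈ 43300 kg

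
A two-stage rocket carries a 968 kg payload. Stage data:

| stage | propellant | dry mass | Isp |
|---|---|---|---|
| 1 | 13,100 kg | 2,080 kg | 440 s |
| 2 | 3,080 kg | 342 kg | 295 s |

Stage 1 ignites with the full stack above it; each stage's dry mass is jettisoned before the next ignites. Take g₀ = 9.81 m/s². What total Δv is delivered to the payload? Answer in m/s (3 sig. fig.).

Δv ≈ 8280 m/s

Ignition mass of stage 1 = 13,100+2,080 + 3,080+342 + 968 = 19,570 kg.
Stage 1: m₀ = 19,570 kg, m_f = 19,570 − 13,100 = 6,470 kg; Δv = 440×9.81×ln(3.025) = 4316.4×1.1068 ≈ 4777 m/s.
Stage 2: m₀ = 4,390 kg, m_f = 4,390 − 3,080 = 1,310 kg; Δv = 295×9.81×ln(3.351) = 2894.0×1.2093 ≈ 3500 m/s.
Total Δv = 4777 + 3500 = 8277 m/s.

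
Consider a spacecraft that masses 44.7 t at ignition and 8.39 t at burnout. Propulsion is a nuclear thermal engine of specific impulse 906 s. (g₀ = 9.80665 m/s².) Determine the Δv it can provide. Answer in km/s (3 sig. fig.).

Δv ≈ 14.9 km/s

v_e = Isp · g₀ = 906 × 9.80665 = 8884.8 m/s.
Δv = v_e · ln(m₀/m_f) = 8884.8 × ln(5.328) = 8884.8 × 1.6729 ≈ 14863.7 m/s.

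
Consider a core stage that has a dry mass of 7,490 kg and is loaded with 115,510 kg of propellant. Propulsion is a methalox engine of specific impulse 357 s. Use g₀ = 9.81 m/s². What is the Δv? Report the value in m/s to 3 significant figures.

v_e = Isp · g₀ = 357 × 9.81 = 3502.2 m/s.
m₀ = m_dry + m_prop = 7,490 + 115,510 = 123,000 kg.
Δv = v_e · ln(m₀/m_f) = 3502.2 × ln(16.42) = 3502.2 × 2.7986 ≈ 9801.2 m/s.

Δv ≈ 9800 m/s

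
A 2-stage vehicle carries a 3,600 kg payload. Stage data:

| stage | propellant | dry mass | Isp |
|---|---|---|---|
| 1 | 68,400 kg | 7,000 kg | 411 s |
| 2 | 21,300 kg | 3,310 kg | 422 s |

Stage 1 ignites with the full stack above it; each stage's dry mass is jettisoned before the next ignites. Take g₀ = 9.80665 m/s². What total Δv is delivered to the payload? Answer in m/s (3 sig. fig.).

Ignition mass of stage 1 = 68,400+7,000 + 21,300+3,310 + 3,600 = 103,610 kg.
Stage 1: m₀ = 103,610 kg, m_f = 103,610 − 68,400 = 35,210 kg; Δv = 411×9.80665×ln(2.943) = 4030.5×1.0793 ≈ 4350 m/s.
Stage 2: m₀ = 28,210 kg, m_f = 28,210 − 21,300 = 6,910 kg; Δv = 422×9.80665×ln(4.082) = 4138.4×1.4067 ≈ 5822 m/s.
Total Δv = 4350 + 5822 = 10172 m/s.

Δv ≈ 10200 m/s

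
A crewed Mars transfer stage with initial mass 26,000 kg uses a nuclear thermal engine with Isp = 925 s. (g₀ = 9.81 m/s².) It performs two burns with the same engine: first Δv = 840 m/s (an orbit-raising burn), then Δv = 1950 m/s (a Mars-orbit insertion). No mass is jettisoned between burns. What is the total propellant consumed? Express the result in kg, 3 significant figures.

total propellant consumed ≈ 6880 kg

v_e = Isp · g₀ = 925 × 9.81 = 9074.2 m/s.
After the first burn: m = 26000 × exp(−840/9074.2) = 26000 × 0.91159 = 23,701.3 kg.
After the second burn: m = 23,701.3 × exp(−1950/9074.2) = 23,701.3 × 0.80663 = 19,118.2 kg.
Total propellant = m₀ − m_final = 26000 − 19,118.2 = 6,881.8 kg.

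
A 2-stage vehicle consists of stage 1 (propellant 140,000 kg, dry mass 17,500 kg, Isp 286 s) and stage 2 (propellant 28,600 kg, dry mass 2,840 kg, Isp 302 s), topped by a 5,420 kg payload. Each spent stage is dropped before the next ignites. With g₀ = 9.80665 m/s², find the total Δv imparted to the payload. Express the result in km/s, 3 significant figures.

Ignition mass of stage 1 = 140,000+17,500 + 28,600+2,840 + 5,420 = 194,360 kg.
Stage 1: m₀ = 194,360 kg, m_f = 194,360 − 140,000 = 54,360 kg; Δv = 286×9.80665×ln(3.575) = 2804.7×1.2741 ≈ 3573 m/s.
Stage 2: m₀ = 36,860 kg, m_f = 36,860 − 28,600 = 8,260 kg; Δv = 302×9.80665×ln(4.462) = 2961.6×1.4957 ≈ 4430 m/s.
Total Δv = 3573 + 4430 = 8003 m/s.

Δv ≈ 8.00 km/s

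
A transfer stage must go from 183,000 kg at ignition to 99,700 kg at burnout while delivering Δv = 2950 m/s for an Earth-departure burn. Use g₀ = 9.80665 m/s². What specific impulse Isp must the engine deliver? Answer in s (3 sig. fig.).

ln(m₀/m_f) = ln(183000/99700) = ln(1.836) = 0.6073.
v_e = Δv / ln(m₀/m_f) = 2950 / 0.6073 = 4857.4 m/s.
Isp = v_e / g₀ = 4857.4 / 9.80665 = 495.3 s.

Isp ≈ 495 s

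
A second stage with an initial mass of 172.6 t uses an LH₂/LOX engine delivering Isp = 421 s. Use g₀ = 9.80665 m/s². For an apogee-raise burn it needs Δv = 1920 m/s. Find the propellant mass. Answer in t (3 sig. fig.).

propellant mass ≈ 64.2 t

v_e = Isp · g₀ = 421 × 9.80665 = 4128.6 m/s.
By the Tsiolkovsky rocket equation, m₀/m_f = exp(Δv / v_e) = exp(1920 / 4128.6) = exp(0.4650) = 1.5921.
m_f = 172.6 / 1.5921 = 108.41 t, so propellant = m₀ − m_f = 172.6 − 108.41 = 64.19 t.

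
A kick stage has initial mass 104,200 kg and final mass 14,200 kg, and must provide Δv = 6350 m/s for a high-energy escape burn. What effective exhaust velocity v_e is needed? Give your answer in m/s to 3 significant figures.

ln(m₀/m_f) = ln(104200/14200) = ln(7.338) = 1.9931.
Using Δv = v_e ln(m₀/m_f): v_e = Δv / ln(m₀/m_f) = 6350 / 1.9931 = 3186.0 m/s.

v_e ≈ 3190 m/s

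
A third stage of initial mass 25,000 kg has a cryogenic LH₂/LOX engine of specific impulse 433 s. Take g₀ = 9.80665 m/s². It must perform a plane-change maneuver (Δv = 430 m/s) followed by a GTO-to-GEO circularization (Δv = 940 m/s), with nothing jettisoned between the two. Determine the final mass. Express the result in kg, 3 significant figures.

v_e = Isp · g₀ = 433 × 9.80665 = 4246.3 m/s.
After the first burn: m = 25000 × exp(−430/4246.3) = 25000 × 0.90369 = 22,592.3 kg.
After the second burn: m = 22,592.3 × exp(−940/4246.3) = 22,592.3 × 0.80142 = 18,105.9 kg.

final mass ≈ 18100 kg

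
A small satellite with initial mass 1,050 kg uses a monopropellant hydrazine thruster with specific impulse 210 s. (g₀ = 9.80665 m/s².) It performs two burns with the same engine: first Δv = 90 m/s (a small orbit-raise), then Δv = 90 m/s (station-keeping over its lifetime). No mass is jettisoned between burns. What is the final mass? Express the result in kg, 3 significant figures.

v_e = Isp · g₀ = 210 × 9.80665 = 2059.4 m/s.
After the first burn: m = 1050 × exp(−90/2059.4) = 1050 × 0.95724 = 1,005.1 kg.
After the second burn: m = 1,005.1 × exp(−90/2059.4) = 1,005.1 × 0.95724 = 962.122 kg.

final mass ≈ 962 kg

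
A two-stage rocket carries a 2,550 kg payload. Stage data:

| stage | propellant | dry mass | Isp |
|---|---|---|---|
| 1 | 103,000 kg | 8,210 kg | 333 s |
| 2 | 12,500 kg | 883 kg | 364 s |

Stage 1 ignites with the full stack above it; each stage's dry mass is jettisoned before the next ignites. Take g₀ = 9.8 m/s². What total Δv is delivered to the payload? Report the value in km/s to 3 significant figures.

Ignition mass of stage 1 = 103,000+8,210 + 12,500+883 + 2,550 = 127,143 kg.
Stage 1: m₀ = 127,143 kg, m_f = 127,143 − 103,000 = 24,143 kg; Δv = 333×9.8×ln(5.266) = 3263.4×1.6613 ≈ 5422 m/s.
Stage 2: m₀ = 15,933 kg, m_f = 15,933 − 12,500 = 3,433 kg; Δv = 364×9.8×ln(4.641) = 3567.2×1.5350 ≈ 5476 m/s.
Total Δv = 5422 + 5476 = 10898 m/s.

Δv ≈ 10.9 km/s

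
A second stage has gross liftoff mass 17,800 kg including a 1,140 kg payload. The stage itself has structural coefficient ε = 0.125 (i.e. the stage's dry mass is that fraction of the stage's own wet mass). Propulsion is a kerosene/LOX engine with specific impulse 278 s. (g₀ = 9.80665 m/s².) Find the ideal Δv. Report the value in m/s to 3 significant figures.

Δv ≈ 4660 m/s

Stage wet mass = m₀ − payload = 17,800 − 1,140 = 16,660 kg.
Stage dry mass = ε × stage wet mass = 0.125 × 16,660 = 2,082.5 kg.
Burnout mass m_f = stage dry + payload = 2,082.5 + 1,140 = 3,222.5 kg.
v_e = Isp · g₀ = 278 × 9.80665 = 2726.2 m/s.
Δv = v_e · ln(17,800/3,222.5) = 2726.2 × ln(5.524) = 2726.2 × 1.7090 ≈ 4659 m/s.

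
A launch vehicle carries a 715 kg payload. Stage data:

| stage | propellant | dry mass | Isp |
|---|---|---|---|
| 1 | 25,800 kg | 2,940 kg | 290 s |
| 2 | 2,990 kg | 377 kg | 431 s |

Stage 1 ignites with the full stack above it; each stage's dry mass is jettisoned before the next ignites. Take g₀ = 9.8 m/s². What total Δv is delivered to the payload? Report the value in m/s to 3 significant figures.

Δv ≈ 9950 m/s

Ignition mass of stage 1 = 25,800+2,940 + 2,990+377 + 715 = 32,822 kg.
Stage 1: m₀ = 32,822 kg, m_f = 32,822 − 25,800 = 7,022 kg; Δv = 290×9.8×ln(4.674) = 2842.0×1.5421 ≈ 4383 m/s.
Stage 2: m₀ = 4,082 kg, m_f = 4,082 − 2,990 = 1,092 kg; Δv = 431×9.8×ln(3.738) = 4223.8×1.3186 ≈ 5569 m/s.
Total Δv = 4383 + 5569 = 9952 m/s.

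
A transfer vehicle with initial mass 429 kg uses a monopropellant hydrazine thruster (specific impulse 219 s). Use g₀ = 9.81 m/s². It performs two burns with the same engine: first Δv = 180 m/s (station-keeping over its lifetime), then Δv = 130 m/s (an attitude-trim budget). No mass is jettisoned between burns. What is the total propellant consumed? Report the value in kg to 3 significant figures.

total propellant consumed ≈ 57.6 kg

v_e = Isp · g₀ = 219 × 9.81 = 2148.4 m/s.
After the first burn: m = 429 × exp(−180/2148.4) = 429 × 0.91963 = 394.521 kg.
After the second burn: m = 394.521 × exp(−130/2148.4) = 394.521 × 0.94128 = 371.355 kg.
Total propellant = m₀ − m_final = 429 − 371.355 = 57.645 kg.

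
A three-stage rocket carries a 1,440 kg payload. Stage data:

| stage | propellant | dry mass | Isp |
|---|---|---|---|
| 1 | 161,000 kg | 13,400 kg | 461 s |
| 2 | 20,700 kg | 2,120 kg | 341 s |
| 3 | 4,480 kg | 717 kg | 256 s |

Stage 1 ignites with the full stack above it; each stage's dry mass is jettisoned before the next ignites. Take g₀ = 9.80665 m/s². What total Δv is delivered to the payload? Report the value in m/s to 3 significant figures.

Δv ≈ 13900 m/s

Ignition mass of stage 1 = 161,000+13,400 + 20,700+2,120 + 4,480+717 + 1,440 = 203,857 kg.
Stage 1: m₀ = 203,857 kg, m_f = 203,857 − 161,000 = 42,857 kg; Δv = 461×9.80665×ln(4.757) = 4520.9×1.5595 ≈ 7051 m/s.
Stage 2: m₀ = 29,457 kg, m_f = 29,457 − 20,700 = 8,757 kg; Δv = 341×9.80665×ln(3.364) = 3344.1×1.2131 ≈ 4057 m/s.
Stage 3: m₀ = 6,637 kg, m_f = 6,637 − 4,480 = 2,157 kg; Δv = 256×9.80665×ln(3.077) = 2510.5×1.1239 ≈ 2822 m/s.
Total Δv = 7051 + 4057 + 2822 = 13930 m/s.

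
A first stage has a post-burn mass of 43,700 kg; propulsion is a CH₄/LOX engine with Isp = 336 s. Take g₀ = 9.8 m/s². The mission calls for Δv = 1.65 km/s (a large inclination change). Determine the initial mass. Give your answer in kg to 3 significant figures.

v_e = Isp · g₀ = 336 × 9.8 = 3292.8 m/s.
m₀/m_f = exp(Δv / v_e) = exp(1650 / 3292.8) = exp(0.5011) = 1.6505.
m₀ = m_f × 1.6505 = 43,700 × 1.6505 = 72,126.9 kg.

initial mass ≈ 72100 kg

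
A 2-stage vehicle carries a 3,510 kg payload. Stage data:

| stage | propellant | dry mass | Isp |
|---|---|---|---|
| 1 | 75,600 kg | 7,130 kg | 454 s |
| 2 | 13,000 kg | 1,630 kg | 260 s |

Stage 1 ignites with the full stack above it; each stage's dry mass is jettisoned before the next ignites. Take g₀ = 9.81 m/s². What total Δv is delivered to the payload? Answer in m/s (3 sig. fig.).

Ignition mass of stage 1 = 75,600+7,130 + 13,000+1,630 + 3,510 = 100,870 kg.
Stage 1: m₀ = 100,870 kg, m_f = 100,870 − 75,600 = 25,270 kg; Δv = 454×9.81×ln(3.992) = 4453.7×1.3842 ≈ 6165 m/s.
Stage 2: m₀ = 18,140 kg, m_f = 18,140 − 13,000 = 5,140 kg; Δv = 260×9.81×ln(3.529) = 2550.6×1.2611 ≈ 3216 m/s.
Total Δv = 6165 + 3216 = 9381 m/s.

Δv ≈ 9380 m/s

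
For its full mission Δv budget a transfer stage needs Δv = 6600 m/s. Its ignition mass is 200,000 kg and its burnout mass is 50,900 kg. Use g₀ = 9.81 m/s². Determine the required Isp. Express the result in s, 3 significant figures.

ln(m₀/m_f) = ln(200000/50900) = ln(3.929) = 1.3685.
v_e = Δv / ln(m₀/m_f) = 6600 / 1.3685 = 4823.0 m/s.
Isp = v_e / g₀ = 4823.0 / 9.81 = 491.6 s.

Isp ≈ 492 s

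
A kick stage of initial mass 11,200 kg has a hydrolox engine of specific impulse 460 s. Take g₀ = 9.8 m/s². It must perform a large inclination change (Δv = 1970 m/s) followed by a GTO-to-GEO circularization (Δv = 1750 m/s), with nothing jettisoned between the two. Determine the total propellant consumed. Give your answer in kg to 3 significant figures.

v_e = Isp · g₀ = 460 × 9.8 = 4508.0 m/s.
After the first burn: m = 11200 × exp(−1970/4508.0) = 11200 × 0.64597 = 7,234.86 kg.
After the second burn: m = 7,234.86 × exp(−1750/4508.0) = 7,234.86 × 0.67828 = 4,907.26 kg.
Total propellant = m₀ − m_final = 11200 − 4,907.26 = 6,292.74 kg.

total propellant consumed ≈ 6290 kg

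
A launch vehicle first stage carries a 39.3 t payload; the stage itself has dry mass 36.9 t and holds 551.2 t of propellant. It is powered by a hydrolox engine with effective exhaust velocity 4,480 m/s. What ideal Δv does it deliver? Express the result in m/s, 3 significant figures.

m₀ = payload + dry + propellant = 39.3 + 36.9 + 551.2 = 627.4 t.
m_f = payload + dry = 39.3 + 36.9 = 76.2 t.
Using Δv = v_e ln(m₀/m_f): Δv = v_e · ln(m₀/m_f) = 4480.0 × ln(8.234) = 4480.0 × 2.1082 ≈ 9444.8 m/s.

Δv ≈ 9440 m/s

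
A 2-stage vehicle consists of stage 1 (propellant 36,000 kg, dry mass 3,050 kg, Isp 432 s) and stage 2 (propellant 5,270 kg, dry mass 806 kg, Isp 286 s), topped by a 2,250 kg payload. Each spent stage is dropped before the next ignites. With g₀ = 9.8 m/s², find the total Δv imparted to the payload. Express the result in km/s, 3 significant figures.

Δv ≈ 8.85 km/s

Ignition mass of stage 1 = 36,000+3,050 + 5,270+806 + 2,250 = 47,376 kg.
Stage 1: m₀ = 47,376 kg, m_f = 47,376 − 36,000 = 11,376 kg; Δv = 432×9.8×ln(4.165) = 4233.6×1.4266 ≈ 6040 m/s.
Stage 2: m₀ = 8,326 kg, m_f = 8,326 − 5,270 = 3,056 kg; Δv = 286×9.8×ln(2.724) = 2802.8×1.0023 ≈ 2809 m/s.
Total Δv = 6040 + 2809 = 8849 m/s.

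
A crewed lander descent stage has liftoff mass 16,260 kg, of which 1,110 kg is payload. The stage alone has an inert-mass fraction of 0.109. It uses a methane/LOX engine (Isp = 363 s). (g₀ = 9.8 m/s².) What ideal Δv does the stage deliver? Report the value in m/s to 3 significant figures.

Stage wet mass = m₀ − payload = 16,260 − 1,110 = 15,150 kg.
Stage dry mass = ε × stage wet mass = 0.109 × 15,150 = 1,651.35 kg.
Burnout mass m_f = stage dry + payload = 1,651.35 + 1,110 = 2,761.35 kg.
v_e = Isp · g₀ = 363 × 9.8 = 3557.4 m/s.
Δv = v_e · ln(16,260/2,761.35) = 3557.4 × ln(5.888) = 3557.4 × 1.7730 ≈ 6307 m/s.

Δv ≈ 6310 m/s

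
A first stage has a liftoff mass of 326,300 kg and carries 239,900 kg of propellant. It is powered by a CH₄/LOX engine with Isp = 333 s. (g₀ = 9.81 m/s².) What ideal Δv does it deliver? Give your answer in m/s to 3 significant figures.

Δv ≈ 4340 m/s

v_e = Isp · g₀ = 333 × 9.81 = 3266.7 m/s.
m_f = m₀ − m_prop = 326,300 − 239,900 = 86,400 kg.
Δv = v_e · ln(m₀/m_f) = 3266.7 × ln(3.777) = 3266.7 × 1.3288 ≈ 4340.9 m/s.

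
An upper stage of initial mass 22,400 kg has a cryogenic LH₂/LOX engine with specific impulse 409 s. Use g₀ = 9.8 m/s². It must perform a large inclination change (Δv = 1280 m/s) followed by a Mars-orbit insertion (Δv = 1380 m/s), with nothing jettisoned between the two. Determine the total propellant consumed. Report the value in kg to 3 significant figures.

total propellant consumed ≈ 10900 kg

v_e = Isp · g₀ = 409 × 9.8 = 4008.2 m/s.
After the first burn: m = 22400 × exp(−1280/4008.2) = 22400 × 0.72662 = 16,276.3 kg.
After the second burn: m = 16,276.3 × exp(−1380/4008.2) = 16,276.3 × 0.70872 = 11,535.3 kg.
Total propellant = m₀ − m_final = 22400 − 11,535.3 = 10,864.7 kg.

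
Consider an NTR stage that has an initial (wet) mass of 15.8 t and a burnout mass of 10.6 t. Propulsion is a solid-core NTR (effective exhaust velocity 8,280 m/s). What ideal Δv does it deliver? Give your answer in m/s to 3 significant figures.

Δv = v_e · ln(m₀/m_f) = 8280.0 × ln(1.491) = 8280.0 × 0.3992 ≈ 3305.0 m/s.

Δv ≈ 3310 m/s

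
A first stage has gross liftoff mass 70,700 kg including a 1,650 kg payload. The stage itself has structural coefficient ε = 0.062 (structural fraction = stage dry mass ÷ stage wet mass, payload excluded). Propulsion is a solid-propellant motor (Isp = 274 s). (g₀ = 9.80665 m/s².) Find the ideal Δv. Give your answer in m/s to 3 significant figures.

Δv ≈ 6660 m/s

Stage wet mass = m₀ − payload = 70,700 − 1,650 = 69,050 kg.
Stage dry mass = ε × stage wet mass = 0.062 × 69,050 = 4,281.1 kg.
Burnout mass m_f = stage dry + payload = 4,281.1 + 1,650 = 5,931.1 kg.
v_e = Isp · g₀ = 274 × 9.80665 = 2687.0 m/s.
Rocket equation: Δv = v_e · ln(70,700/5,931.1) = 2687.0 × ln(11.92) = 2687.0 × 2.4782 ≈ 6659 m/s.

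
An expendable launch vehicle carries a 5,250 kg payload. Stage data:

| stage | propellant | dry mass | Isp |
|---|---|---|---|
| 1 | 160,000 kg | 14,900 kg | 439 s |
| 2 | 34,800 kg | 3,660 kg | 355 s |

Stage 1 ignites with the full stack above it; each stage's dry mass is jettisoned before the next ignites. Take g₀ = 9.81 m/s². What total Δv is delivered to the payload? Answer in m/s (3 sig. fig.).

Ignition mass of stage 1 = 160,000+14,900 + 34,800+3,660 + 5,250 = 218,610 kg.
Stage 1: m₀ = 218,610 kg, m_f = 218,610 − 160,000 = 58,610 kg; Δv = 439×9.81×ln(3.73) = 4306.6×1.3164 ≈ 5669 m/s.
Stage 2: m₀ = 43,710 kg, m_f = 43,710 − 34,800 = 8,910 kg; Δv = 355×9.81×ln(4.906) = 3482.6×1.5904 ≈ 5539 m/s.
Total Δv = 5669 + 5539 = 11208 m/s.

Δv ≈ 11200 m/s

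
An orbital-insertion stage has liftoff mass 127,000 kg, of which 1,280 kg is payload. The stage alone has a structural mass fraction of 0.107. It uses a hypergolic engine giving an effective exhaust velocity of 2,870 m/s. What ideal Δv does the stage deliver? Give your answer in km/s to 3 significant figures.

Stage wet mass = m₀ − payload = 127,000 − 1,280 = 125,720 kg.
Stage dry mass = ε × stage wet mass = 0.107 × 125,720 = 13,452 kg.
Burnout mass m_f = stage dry + payload = 13,452 + 1,280 = 14,732 kg.
Δv = v_e · ln(127,000/14,732) = 2870.0 × ln(8.621) = 2870.0 × 2.1542 ≈ 6182 m/s.

Δv ≈ 6.18 km/s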